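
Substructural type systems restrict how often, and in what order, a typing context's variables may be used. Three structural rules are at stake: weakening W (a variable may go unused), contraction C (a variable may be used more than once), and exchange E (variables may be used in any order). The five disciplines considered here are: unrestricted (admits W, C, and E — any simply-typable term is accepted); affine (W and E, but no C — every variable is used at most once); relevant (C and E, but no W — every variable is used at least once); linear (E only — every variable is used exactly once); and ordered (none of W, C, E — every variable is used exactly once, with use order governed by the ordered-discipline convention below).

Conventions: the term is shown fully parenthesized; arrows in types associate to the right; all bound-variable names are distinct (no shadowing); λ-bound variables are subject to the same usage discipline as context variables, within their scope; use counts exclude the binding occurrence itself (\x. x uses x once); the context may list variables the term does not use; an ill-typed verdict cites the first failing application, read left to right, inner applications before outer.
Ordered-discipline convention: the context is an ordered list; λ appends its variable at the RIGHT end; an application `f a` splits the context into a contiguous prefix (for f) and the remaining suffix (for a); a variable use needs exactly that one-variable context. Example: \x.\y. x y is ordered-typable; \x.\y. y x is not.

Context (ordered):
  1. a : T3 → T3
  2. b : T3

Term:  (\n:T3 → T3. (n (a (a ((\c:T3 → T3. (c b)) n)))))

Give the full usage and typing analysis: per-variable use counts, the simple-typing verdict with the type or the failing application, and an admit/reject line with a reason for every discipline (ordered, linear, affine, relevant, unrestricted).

use counts: a=2; b=1; n (bound)=2; c (bound)=1
left-to-right use order: n, a, a, c, b, n
typing: well-typed — term : (T3 → T3) → T3
ordered ✗ (needs contraction — a ×2, n ×2)
linear ✗ (needs contraction — a ×2, n ×2)
affine ✗ (needs contraction — a ×2, n ×2)
relevant ✓ (none of a, b, n, c goes unused)
unrestricted ✓ (well-typed at (T3 → T3) → T3; no restrictions here)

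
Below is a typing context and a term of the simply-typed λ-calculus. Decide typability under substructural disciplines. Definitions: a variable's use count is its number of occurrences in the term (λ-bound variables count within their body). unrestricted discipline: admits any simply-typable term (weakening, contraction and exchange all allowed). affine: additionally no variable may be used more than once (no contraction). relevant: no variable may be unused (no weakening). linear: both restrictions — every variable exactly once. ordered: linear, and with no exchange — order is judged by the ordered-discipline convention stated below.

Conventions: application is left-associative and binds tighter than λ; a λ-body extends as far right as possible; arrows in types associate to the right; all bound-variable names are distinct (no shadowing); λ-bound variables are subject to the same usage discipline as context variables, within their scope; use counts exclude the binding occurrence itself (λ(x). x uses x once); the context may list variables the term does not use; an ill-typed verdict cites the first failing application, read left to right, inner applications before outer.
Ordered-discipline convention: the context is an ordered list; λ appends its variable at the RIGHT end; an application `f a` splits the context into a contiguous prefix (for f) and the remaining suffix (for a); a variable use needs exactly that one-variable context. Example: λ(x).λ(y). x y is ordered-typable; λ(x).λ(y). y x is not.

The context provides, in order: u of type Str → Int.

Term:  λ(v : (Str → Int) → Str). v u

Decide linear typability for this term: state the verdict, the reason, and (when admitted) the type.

yes — u, v: one use apiece; term : ((Str → Int) → Str) → Str
variable uses: u=1, v (λ-bound)=1
order of uses: v, u
typing: well-typed at ((Str → Int) → Str) → Str
across the five disciplines: ordered ✗; linear ✓; affine ✓; relevant ✓; unrestricted ✓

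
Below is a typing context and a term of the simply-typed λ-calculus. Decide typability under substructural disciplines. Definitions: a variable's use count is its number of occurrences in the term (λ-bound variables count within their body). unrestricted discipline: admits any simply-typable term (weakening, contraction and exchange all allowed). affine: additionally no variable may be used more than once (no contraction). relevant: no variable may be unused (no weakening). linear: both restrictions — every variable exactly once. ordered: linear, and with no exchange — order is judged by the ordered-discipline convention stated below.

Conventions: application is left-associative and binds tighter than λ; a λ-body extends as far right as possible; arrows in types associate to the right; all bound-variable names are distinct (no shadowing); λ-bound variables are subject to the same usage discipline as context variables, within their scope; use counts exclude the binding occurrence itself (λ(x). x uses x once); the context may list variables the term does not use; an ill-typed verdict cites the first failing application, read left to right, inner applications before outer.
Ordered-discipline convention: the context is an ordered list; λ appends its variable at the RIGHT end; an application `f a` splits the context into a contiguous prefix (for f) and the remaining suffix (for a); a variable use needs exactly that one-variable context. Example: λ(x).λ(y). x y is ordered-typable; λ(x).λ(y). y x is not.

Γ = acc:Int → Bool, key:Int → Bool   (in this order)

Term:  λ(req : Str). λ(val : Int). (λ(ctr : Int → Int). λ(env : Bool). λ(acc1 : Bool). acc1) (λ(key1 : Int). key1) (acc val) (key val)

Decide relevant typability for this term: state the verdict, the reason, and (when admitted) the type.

no — needs weakening: req, ctr, env unused
counts: acc=1; key=1; req (bound)=0; val (bound)=2; ctr (bound)=0; env (bound)=0; acc1 (bound)=1; key1 (bound)=1
order of uses: acc1, key1, acc, val, key, val
typing: ✓ — Str → Int → Bool
summary: ordered ✗, linear ✗, affine ✗, relevant ✗, unrestricted ✓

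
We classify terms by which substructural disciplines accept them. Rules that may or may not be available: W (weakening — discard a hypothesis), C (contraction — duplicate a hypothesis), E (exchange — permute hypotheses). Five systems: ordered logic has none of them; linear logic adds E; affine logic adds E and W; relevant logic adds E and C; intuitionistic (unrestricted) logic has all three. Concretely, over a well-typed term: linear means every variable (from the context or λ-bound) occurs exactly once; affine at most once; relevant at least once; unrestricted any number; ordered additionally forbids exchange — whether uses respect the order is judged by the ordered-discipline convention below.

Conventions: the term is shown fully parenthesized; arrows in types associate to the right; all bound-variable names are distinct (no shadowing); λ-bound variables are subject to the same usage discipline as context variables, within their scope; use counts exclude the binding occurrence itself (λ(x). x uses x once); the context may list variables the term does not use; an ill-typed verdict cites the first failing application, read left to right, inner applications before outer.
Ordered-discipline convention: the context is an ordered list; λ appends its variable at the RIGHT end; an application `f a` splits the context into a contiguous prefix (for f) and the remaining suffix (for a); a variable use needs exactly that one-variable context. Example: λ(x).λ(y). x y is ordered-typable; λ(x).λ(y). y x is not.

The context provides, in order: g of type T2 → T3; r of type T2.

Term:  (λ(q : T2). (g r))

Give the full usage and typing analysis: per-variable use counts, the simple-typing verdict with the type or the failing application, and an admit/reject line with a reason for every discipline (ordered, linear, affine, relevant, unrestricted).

usage: g: 1; r: 1; q (bound): 0
use order (left to right): g, r
typing: well-typed — term : T2 → T3
ordered: ✗ — unused: q — weakening required
linear: ✗ — unused: q — weakening required
affine: ✓ — g, r, q: no repeats, contraction unneeded
relevant: ✗ — unused: q — weakening required
unrestricted: ✓ — type-checks (T2 → T3) and nothing is barred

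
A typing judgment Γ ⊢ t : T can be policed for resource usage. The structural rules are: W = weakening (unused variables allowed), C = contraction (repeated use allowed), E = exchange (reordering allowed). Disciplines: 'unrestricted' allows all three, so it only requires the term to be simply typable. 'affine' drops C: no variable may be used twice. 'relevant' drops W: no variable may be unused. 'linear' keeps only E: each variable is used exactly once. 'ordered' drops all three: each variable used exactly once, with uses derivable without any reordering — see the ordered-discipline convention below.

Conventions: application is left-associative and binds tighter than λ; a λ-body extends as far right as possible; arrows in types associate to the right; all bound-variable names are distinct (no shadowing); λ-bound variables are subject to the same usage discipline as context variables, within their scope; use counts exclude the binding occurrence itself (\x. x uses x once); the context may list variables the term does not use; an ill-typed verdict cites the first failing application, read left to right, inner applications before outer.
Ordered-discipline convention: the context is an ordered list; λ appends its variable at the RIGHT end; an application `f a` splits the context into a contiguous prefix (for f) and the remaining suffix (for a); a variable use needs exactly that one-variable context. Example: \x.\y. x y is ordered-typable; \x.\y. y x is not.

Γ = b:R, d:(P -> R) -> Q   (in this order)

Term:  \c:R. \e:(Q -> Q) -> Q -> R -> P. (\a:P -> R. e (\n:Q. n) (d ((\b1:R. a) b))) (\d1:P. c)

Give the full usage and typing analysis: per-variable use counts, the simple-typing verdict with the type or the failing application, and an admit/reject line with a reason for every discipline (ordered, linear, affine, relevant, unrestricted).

use counts: b: 1, d: 1, c (bound): 1, e (bound): 1, a (bound): 1, n (bound): 1, b1 (bound): 0, d1 (bound): 0
order of uses: e, n, d, a, b, c
typing: well-typed — term : R -> ((Q -> Q) -> Q -> R -> P) -> R -> P
ordered: ✗, needs weakening: b1, d1 unused
linear: ✗, needs weakening: b1, d1 unused
affine: ✓, b, d, c, e, a, n, b1, d1: no repeats, contraction unneeded
relevant: ✗, needs weakening: b1, d1 unused
unrestricted: ✓, typability at R -> ((Q -> Q) -> Q -> R -> P) -> R -> P is all that's needed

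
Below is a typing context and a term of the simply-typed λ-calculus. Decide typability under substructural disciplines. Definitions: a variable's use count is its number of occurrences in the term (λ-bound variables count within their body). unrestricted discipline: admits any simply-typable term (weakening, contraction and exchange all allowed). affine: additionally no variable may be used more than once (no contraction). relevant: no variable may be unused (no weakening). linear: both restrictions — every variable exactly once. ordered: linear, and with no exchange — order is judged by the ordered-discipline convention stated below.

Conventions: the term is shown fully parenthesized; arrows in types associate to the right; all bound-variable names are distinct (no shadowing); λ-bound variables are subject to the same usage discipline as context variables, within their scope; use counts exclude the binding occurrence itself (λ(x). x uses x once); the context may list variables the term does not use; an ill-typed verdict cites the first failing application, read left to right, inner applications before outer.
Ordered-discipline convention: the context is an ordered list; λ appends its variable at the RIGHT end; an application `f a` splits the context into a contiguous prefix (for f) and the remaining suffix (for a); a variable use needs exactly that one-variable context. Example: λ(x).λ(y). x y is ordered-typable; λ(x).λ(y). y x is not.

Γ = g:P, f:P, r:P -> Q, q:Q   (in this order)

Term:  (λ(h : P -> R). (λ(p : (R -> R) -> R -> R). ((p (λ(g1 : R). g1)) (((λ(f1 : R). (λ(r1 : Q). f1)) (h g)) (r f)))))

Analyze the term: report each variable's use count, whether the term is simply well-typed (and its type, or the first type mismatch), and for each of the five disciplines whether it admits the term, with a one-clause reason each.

variable uses: g: 1×; f: 1×; r: 1×; q: 0×; h [bound]: 1×; p [bound]: 1×; g1 [bound]: 1×; f1 [bound]: 1×; r1 [bound]: 0×
use order (left to right): p, g1, f1, h, g, r, f
typing: well-typed — term : (P -> R) -> ((R -> R) -> R -> R) -> R
ordered: ✗, needs weakening: q, r1 unused
linear: ✗, needs weakening: q, r1 unused
affine: ✓, none of g, f, r, q, h, p, g1, f1, r1 used more than once
relevant: ✗, needs weakening: q, r1 unused
unrestricted: ✓, simply typable at (P -> R) -> ((R -> R) -> R -> R) -> R; W, C, E all held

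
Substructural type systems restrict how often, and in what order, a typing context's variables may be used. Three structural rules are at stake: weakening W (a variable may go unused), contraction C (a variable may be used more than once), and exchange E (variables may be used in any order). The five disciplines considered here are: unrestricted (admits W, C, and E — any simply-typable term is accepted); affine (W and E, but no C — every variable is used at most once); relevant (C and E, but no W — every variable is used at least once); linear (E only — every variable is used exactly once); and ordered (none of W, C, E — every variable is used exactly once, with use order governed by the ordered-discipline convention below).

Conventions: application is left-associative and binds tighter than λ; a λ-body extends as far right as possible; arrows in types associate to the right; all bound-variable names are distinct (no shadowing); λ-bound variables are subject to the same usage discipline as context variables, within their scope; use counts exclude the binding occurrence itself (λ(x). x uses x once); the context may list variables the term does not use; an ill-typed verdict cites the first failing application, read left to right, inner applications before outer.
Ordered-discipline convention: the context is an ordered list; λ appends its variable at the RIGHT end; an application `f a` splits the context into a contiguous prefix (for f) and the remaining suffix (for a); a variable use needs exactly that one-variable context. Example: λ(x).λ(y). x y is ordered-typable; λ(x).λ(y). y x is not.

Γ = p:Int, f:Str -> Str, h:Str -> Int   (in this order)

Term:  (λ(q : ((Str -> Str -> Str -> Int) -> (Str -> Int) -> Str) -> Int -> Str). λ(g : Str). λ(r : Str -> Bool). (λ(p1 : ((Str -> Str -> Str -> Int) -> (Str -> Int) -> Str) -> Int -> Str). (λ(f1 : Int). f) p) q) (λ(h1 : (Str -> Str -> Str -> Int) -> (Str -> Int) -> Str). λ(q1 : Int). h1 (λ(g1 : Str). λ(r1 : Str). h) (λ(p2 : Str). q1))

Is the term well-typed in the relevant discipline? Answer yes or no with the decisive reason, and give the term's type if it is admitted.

no — needs weakening: g, r, p1, f1, g1, r1, p2 unused
counts: p: 1×, f: 1×, h: 1×, q [bound]: 1×, g [bound]: 0×, r [bound]: 0×, p1 [bound]: 0×, f1 [bound]: 0×, h1 [bound]: 1×, q1 [bound]: 1×, g1 [bound]: 0×, r1 [bound]: 0×, p2 [bound]: 0×
uses in reading order: f, p, q, h1, h, q1
typing: ✓ — Str -> (Str -> Bool) -> Str -> Str
all disciplines: ordered ✗ | linear ✗ | affine ✓ | relevant ✗ | unrestricted ✓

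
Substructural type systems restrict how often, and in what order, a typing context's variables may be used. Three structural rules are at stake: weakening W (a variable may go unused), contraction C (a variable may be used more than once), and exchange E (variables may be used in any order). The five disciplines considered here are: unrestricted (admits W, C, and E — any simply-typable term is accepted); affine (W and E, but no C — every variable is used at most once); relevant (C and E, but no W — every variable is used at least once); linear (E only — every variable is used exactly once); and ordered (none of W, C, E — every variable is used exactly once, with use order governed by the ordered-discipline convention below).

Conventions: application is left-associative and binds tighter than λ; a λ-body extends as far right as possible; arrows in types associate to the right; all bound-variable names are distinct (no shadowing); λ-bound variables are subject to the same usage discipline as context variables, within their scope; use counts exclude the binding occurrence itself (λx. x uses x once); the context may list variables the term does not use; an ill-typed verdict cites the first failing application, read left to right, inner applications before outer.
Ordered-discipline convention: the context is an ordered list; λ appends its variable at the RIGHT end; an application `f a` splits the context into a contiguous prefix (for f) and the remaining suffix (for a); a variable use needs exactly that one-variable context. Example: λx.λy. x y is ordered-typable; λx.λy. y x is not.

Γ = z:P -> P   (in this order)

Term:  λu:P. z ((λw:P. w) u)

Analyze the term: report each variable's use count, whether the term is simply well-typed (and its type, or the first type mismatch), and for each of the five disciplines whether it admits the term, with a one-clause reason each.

variable uses: z ×1, u (λ-bound) ×1, w (λ-bound) ×1
left-to-right use order: z, w, u
typing: well-typed at P -> P
ordered ✓ (single-use (z, u, w), ordered derivation ok)
linear ✓ (exactly-once usage across z, u, w)
affine ✓ (none of z, u, w used more than once)
relevant ✓ (none of z, u, w goes unused)
unrestricted ✓ (simply typable at P -> P; W, C, E all held)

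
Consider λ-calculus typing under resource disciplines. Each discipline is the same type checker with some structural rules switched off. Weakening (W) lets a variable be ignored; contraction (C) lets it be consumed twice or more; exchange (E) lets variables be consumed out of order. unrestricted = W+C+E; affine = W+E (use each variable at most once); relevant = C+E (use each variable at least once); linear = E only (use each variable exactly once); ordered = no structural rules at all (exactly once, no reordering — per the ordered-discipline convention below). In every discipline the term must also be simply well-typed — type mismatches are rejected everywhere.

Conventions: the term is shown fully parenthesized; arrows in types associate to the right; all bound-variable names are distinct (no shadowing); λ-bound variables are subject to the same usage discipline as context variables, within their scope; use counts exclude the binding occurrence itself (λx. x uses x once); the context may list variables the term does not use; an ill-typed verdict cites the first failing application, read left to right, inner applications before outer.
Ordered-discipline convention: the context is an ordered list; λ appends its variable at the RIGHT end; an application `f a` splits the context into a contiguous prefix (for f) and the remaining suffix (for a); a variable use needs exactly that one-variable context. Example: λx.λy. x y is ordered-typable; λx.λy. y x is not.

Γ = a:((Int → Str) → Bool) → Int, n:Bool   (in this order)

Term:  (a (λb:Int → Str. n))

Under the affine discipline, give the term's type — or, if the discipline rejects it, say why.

term : Int
variable uses: a: 1×; n: 1×; b (bound): 0×
left-to-right use order: a, n
typing: ✓ — Int
all disciplines: ordered ✗, linear ✗, affine ✓, relevant ✗, unrestricted ✓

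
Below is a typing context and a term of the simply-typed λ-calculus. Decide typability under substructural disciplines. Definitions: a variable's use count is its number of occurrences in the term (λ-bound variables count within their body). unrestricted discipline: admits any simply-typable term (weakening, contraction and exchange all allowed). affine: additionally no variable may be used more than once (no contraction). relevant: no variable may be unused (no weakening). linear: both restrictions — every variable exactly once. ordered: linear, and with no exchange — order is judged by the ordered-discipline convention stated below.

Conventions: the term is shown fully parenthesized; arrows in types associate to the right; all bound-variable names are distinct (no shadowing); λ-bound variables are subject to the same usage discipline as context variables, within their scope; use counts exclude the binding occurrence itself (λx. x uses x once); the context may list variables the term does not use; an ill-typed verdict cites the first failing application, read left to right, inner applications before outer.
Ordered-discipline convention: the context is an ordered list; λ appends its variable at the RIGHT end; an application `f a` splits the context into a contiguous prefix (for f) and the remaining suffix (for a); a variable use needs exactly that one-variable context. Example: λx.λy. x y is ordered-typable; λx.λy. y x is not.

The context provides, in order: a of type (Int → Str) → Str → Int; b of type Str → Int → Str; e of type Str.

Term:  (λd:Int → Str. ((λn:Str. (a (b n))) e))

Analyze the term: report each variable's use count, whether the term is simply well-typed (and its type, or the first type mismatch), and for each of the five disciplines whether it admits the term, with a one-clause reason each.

counts: a: 1×, b: 1×, e: 1×, d [bound]: 0×, n [bound]: 1×
uses in reading order: a, b, n, e
typing: well-typed — term : (Int → Str) → Str → Int
ordered: ✗ — d never used (weakening)
linear: ✗ — d never used (weakening)
affine: ✓ — no duplicate uses among a, b, e, d, n
relevant: ✗ — d never used (weakening)
unrestricted: ✓ — well-typed at (Int → Str) → Str → Int; no restrictions here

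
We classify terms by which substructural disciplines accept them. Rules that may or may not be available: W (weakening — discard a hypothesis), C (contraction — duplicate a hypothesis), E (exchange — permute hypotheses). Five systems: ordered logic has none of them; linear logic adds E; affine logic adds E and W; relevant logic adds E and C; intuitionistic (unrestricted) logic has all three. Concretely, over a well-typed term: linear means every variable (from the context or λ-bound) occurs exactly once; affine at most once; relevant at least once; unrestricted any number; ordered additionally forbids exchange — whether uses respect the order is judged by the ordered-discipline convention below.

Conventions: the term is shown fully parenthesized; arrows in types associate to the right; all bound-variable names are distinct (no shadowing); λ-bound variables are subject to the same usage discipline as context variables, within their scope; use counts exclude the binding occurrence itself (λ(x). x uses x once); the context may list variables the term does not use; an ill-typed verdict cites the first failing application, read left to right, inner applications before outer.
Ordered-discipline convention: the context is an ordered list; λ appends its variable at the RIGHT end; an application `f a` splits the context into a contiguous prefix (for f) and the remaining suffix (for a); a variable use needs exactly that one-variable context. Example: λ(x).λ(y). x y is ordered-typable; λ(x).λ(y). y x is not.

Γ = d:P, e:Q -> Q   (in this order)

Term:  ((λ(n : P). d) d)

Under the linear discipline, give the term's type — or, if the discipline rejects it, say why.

not well-typed under linear — repeated use of d ×2; unused: e, n — weakening required
counts: d: 2×; e: 0×; n (λ-bound): 0×
order of uses: d, d
typing: well-typed at P
per-discipline verdicts: ordered ✗ · linear ✗ · affine ✗ · relevant ✗ · unrestricted ✓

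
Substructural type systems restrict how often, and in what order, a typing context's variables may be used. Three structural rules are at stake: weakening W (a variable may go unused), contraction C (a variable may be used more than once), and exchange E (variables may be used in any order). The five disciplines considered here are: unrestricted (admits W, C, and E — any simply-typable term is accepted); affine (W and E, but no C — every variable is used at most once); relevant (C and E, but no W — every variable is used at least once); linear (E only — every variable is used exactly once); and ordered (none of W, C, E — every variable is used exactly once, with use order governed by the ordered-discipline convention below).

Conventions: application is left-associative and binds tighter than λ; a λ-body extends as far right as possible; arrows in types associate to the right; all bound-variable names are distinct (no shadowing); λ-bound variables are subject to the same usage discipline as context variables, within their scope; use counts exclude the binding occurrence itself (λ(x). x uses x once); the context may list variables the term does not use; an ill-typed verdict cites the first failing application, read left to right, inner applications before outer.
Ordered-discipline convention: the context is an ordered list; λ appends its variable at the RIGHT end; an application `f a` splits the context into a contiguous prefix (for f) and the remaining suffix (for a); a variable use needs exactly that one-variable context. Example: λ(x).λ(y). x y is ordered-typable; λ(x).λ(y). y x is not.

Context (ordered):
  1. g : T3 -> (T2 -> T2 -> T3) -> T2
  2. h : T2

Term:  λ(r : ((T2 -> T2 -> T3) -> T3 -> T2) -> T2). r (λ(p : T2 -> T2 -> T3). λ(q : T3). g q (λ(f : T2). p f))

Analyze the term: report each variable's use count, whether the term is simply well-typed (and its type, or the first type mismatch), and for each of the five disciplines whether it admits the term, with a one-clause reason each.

variable uses: g: 1; h: 0; r (bound): 1; p (bound): 1; q (bound): 1; f (bound): 1
left-to-right use order: r, g, q, p, f
typing: well-typed — term : (((T2 -> T2 -> T3) -> T3 -> T2) -> T2) -> T2
ordered ✗ (unused: h — weakening required)
linear ✗ (unused: h — weakening required)
affine ✓ (g, h, r, p, q, f: no repeats, contraction unneeded)
relevant ✗ (unused: h — weakening required)
unrestricted ✓ (type-checks ((((T2 -> T2 -> T3) -> T3 -> T2) -> T2) -> T2) and nothing is barred)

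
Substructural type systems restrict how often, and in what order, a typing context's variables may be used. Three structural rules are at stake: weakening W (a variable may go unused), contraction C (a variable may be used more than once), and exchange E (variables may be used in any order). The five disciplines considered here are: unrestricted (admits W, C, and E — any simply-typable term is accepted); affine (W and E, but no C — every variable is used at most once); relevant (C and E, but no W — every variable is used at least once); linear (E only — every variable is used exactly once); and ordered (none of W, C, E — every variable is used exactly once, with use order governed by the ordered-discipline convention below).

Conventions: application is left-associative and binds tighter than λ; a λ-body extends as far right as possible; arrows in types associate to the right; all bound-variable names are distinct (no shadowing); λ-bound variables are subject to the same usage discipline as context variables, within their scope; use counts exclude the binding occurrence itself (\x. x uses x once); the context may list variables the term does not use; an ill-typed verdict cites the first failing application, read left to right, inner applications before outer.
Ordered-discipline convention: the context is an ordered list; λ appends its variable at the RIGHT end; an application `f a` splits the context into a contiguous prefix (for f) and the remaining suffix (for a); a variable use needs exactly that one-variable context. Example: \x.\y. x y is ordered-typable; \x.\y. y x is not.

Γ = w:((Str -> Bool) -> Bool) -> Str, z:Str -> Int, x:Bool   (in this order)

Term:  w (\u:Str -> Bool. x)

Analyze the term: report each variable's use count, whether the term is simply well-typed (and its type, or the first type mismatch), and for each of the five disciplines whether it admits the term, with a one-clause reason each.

counts: w=1, z=0, x=1, u [bound]=0
order of uses: w, x
typing: well-typed at Str
ordered: ✗, z, u left unused
linear: ✗, z, u left unused
affine: ✓, no duplicate uses among w, z, x, u
relevant: ✗, z, u left unused
unrestricted: ✓, simply typable at Str; W, C, E all held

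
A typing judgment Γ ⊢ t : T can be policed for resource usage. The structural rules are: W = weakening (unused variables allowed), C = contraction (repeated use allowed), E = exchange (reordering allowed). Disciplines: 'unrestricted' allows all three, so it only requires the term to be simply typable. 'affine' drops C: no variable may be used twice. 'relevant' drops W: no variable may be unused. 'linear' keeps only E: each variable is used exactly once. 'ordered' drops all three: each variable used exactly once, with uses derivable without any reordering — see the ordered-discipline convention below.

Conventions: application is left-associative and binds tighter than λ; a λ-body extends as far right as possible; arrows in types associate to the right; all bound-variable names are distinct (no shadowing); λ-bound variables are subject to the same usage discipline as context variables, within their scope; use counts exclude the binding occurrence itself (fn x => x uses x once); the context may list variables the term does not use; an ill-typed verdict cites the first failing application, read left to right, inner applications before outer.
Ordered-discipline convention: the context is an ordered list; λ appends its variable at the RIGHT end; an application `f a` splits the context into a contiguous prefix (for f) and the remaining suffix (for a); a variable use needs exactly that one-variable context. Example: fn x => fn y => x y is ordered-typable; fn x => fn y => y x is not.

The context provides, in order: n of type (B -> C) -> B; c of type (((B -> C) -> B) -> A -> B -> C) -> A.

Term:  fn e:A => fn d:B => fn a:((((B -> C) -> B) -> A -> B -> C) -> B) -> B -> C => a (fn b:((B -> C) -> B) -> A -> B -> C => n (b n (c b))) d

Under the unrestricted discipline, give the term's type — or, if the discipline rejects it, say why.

term : A -> B -> (((((B -> C) -> B) -> A -> B -> C) -> B) -> B -> C) -> C
usage: n: 2×, c: 1×, e [bound]: 0×, d [bound]: 1×, a [bound]: 1×, b [bound]: 2×
order of uses: a, n, b, n, c, b, d
typing: the term checks, with type A -> B -> (((((B -> C) -> B) -> A -> B -> C) -> B) -> B -> C) -> C
summary: ordered ✗ · linear ✗ · affine ✗ · relevant ✗ · unrestricted ✓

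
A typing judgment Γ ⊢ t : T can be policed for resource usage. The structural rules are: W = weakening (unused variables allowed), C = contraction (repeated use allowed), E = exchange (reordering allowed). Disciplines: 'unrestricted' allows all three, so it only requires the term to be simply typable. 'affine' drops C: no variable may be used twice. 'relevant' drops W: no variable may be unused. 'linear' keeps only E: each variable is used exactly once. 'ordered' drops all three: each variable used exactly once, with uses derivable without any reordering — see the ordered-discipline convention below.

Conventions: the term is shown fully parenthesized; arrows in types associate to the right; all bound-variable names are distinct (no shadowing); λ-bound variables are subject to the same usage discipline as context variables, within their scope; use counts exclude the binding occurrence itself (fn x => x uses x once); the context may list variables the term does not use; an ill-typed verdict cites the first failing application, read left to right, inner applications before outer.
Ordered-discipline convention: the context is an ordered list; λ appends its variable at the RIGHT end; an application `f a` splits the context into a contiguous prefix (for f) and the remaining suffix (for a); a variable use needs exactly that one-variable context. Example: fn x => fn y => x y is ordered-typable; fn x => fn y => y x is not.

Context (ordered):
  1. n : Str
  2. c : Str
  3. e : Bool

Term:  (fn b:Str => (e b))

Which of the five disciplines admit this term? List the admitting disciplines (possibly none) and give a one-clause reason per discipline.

accepted by: none
counts: n=0; c=0; e=1; b (λ-bound)=1
left-to-right use order: e, b
typing: ill-typed: non-function type Bool applied to an argument
ordered: ✗, a type mismatch blocks all five
linear: ✗, the type mismatch rejects it
affine: ✗, not simply typable
relevant: ✗, fails simple typing
unrestricted: ✗, a type mismatch blocks all five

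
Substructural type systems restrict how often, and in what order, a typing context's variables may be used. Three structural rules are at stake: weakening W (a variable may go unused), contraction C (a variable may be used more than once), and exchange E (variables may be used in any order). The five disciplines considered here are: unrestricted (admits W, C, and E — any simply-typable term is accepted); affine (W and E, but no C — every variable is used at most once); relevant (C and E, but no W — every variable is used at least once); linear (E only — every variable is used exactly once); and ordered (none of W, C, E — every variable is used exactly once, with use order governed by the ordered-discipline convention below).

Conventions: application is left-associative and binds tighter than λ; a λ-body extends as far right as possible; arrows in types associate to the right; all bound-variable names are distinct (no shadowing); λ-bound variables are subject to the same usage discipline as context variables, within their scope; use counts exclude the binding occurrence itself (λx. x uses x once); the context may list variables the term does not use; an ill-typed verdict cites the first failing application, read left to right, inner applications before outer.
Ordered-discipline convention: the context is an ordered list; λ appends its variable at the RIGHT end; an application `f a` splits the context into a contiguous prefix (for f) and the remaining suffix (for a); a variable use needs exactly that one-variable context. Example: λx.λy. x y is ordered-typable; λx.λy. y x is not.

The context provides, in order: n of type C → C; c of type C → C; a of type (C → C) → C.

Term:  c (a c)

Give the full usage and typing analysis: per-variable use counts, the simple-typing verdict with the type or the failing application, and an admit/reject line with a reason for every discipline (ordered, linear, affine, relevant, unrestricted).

usage: n=0, c=2, a=1
left-to-right use order: c, a, c
typing: well-typed at C
ordered: ✗, repeated use of c ×2; n left unused
linear: ✗, repeated use of c ×2; n left unused
affine: ✗, repeated use of c ×2
relevant: ✗, n left unused
unrestricted: ✓, type-checks (C) and nothing is barred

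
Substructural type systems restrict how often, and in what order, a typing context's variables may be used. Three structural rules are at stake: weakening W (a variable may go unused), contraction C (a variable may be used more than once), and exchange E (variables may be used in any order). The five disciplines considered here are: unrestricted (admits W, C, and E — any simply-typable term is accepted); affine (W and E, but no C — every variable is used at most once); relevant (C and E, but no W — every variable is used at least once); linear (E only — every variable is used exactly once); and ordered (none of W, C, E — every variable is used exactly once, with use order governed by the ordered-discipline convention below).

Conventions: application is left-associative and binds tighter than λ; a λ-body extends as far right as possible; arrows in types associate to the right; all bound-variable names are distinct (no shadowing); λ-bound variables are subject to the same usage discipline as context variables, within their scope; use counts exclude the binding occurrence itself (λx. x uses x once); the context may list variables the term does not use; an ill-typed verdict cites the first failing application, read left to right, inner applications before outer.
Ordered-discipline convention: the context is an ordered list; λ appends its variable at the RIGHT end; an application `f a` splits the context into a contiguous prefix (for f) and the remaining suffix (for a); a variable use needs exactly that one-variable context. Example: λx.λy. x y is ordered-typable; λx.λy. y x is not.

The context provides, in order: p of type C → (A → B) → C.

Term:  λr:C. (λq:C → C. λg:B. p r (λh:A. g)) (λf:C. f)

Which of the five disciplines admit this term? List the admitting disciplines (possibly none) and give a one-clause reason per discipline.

admitting disciplines: affine, unrestricted
usage: p: 1×, r [bound]: 1×, q [bound]: 0×, g [bound]: 1×, h [bound]: 0×, f [bound]: 1×
order of uses: p, r, g, f
typing: ✓ — C → B → C
ordered ✗ (q, h left unused)
linear ✗ (q, h left unused)
affine ✓ (p, r, q, g, h, f: no repeats, contraction unneeded)
relevant ✗ (q, h left unused)
unrestricted ✓ (well-typed at C → B → C; no restrictions here)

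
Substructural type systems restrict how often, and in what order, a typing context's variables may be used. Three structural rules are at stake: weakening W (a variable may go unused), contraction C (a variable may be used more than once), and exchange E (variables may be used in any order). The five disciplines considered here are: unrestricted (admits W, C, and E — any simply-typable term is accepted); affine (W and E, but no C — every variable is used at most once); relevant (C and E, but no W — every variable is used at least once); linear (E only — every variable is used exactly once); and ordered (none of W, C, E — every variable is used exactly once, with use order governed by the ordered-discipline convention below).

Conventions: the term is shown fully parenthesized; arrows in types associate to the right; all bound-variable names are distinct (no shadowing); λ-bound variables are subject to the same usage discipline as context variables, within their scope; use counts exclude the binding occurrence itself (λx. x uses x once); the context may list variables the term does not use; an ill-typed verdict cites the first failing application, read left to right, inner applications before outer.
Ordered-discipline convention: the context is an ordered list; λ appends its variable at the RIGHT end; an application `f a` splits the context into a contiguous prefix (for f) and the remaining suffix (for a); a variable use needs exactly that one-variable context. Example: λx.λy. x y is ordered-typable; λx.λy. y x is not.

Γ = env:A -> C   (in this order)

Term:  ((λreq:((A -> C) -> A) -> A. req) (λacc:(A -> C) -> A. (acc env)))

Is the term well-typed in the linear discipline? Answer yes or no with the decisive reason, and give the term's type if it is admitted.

yes — exactly-once usage across env, req, acc; term : ((A -> C) -> A) -> A
counts: env ×1, req (λ-bound) ×1, acc (λ-bound) ×1
left-to-right use order: req, acc, env
typing: well-typed at ((A -> C) -> A) -> A
summary: ordered ✗; linear ✓; affine ✓; relevant ✓; unrestricted ✓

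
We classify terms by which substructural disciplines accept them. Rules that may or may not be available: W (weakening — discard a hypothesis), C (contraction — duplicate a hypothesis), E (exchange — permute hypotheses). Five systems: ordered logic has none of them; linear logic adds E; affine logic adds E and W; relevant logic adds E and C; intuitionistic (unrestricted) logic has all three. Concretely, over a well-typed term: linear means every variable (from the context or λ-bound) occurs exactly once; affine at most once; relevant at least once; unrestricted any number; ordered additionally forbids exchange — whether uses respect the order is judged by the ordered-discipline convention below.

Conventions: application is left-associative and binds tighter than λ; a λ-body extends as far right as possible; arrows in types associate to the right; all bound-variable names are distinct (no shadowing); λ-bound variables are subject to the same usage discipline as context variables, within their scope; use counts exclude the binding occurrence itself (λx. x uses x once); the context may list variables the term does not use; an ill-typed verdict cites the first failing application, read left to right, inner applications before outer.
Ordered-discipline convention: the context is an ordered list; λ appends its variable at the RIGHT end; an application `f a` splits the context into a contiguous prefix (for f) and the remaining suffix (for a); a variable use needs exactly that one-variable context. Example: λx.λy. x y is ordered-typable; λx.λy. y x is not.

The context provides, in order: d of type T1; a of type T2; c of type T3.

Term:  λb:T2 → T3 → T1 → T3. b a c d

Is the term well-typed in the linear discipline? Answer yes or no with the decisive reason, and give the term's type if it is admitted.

yes — d, a, c, b: one use apiece; term : (T2 → T3 → T1 → T3) → T3
counts: d: 1; a: 1; c: 1; b (bound): 1
uses in reading order: b, a, c, d
typing: ✓ — (T2 → T3 → T1 → T3) → T3
per-discipline verdicts: ordered ✗; linear ✓; affine ✓; relevant ✓; unrestricted ✓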